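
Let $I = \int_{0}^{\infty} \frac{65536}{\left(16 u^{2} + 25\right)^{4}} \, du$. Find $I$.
$\frac{512 \pi}{15625}$

Begin with the known result
$$J(a) = \int_{0}^{\infty} \frac{1}{a^{2} + u^{2}} \, du = \frac{\pi}{2 a}.$$

Differentiating under the integral sign with respect to $a$,
$$\frac{dJ}{da} = \int_{0}^{\infty} - \frac{2 a}{\left(a^{2} + u^{2}\right)^{2}} \, du = - \frac{\pi}{2 a^{2}},$$
so $\int_{0}^{\infty} \frac{1}{\left(a^{2} + u^{2}\right)^{2}} \, du = \frac{\pi}{4 a^{3}}$.

Repeating — each differentiation of $1/(u^2+a^2)^j$ produces $-2ja/(u^2+a^2)^{j+1}$ — and dividing through by $-2ja$ at each step yields, after $3$ differentiations in total,
$$\int_{0}^{\infty} \frac{1}{\left(a^{2} + u^{2}\right)^{4}} \, du = \frac{5 \pi}{32 a^{7}}.$$

Setting $a = \frac{5}{4}$:
$$I = \frac{512 \pi}{15625}.$$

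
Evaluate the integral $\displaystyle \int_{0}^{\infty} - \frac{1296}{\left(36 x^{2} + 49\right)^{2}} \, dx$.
$- \frac{54 \pi}{343}$

Start from the standard arctangent integral
$$J(a) = \int_{0}^{\infty} - \frac{1}{a^{2} + x^{2}} \, dx = - \frac{\pi}{2 a}.$$

Differentiating under the integral sign with respect to $a$,
$$\frac{dJ}{da} = \int_{0}^{\infty} \frac{2 a}{\left(a^{2} + x^{2}\right)^{2}} \, dx = \frac{\pi}{2 a^{2}},$$
so $\int_{0}^{\infty} - \frac{1}{\left(a^{2} + x^{2}\right)^{2}} \, dx = - \frac{\pi}{4 a^{3}}$.

Setting $a = \frac{7}{6}$:
$$I = - \frac{54 \pi}{343}.$$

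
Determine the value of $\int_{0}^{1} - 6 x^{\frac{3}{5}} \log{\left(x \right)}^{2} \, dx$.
$- \frac{375}{128}$

Start from the elementary integral
$$J(a) = \int_{0}^{1} - 6 x^{a} \, dx = - \frac{6}{a + 1}.$$

Differentiating under the integral sign brings down a factor of $\ln x$:
$$\frac{dJ}{da} = \int_{0}^{1} - 6 x^{a} \log{\left(x \right)} \, dx = \frac{6}{\left(a + 1\right)^{2}}.$$

Repeating twice in total — each differentiation brings down another $\ln x$ — gives
$$\frac{d^{2}J}{da^{2}} = \int_{0}^{1} - 6 x^{a} \log{\left(x \right)}^{2} \, dx = - \frac{12}{\left(a + 1\right)^{3}},$$
and the integrand here is exactly the target integrand, so $I = - \frac{12}{\left(a + 1\right)^{3}}$.

Setting $a = \frac{3}{5}$:
$$I = - \frac{375}{128}.$$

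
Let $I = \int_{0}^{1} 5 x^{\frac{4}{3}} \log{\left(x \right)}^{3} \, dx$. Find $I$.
$- \frac{2430}{2401}$

Begin with the known integral
$$J(a) = \int_{0}^{1} 5 x^{a} \, dx = \frac{5}{a + 1}.$$

Differentiating under the integral sign brings down a factor of $\ln x$:
$$\frac{dJ}{da} = \int_{0}^{1} 5 x^{a} \log{\left(x \right)} \, dx = - \frac{5}{\left(a + 1\right)^{2}}.$$

Repeating $3$ times in total — each differentiation brings down another $\ln x$ — gives
$$\frac{d^{3}J}{da^{3}} = \int_{0}^{1} 5 x^{a} \log{\left(x \right)}^{3} \, dx = - \frac{30}{\left(a + 1\right)^{4}},$$
and the integrand here is exactly the target integrand, so $I = - \frac{30}{\left(a + 1\right)^{4}}$.

Setting $a = \frac{4}{3}$:
$$I = - \frac{2430}{2401}.$$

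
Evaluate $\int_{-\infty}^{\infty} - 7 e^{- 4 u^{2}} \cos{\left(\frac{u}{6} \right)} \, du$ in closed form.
$- \frac{7 \sqrt{\pi}}{2 e^{\frac{1}{576}}}$

Let $b$ denote the cosine frequency and define $I(b) = \int_{-\infty}^{\infty} - 7 e^{- 4 u^{2}} \cos{\left(b u \right)} \, du$.

Differentiating under the integral sign,
$$I'(b) = \int_{-\infty}^{\infty} 7 u e^{- 4 u^{2}} \sin{\left(b u \right)} \, du.$$

Integrate $\int_{-\infty}^{\infty} u \sin(b u)\, e^{- 4 u^{2}}\, du$ by parts with $w = \sin(b u)$ and $dv = u\, e^{- 4 u^{2}}\, du$, giving $v = - \frac{e^{- 4 u^{2}}}{8}$. The boundary term vanishes and
$$\int_{-\infty}^{\infty} u \sin(b u)\, e^{- 4 u^{2}}\, du = \frac{b}{8} \int_{-\infty}^{\infty} \cos(b u)\, e^{- 4 u^{2}}\, du,$$
so $I'(b) = - \frac{b}{8}\, I(b)$.

This is a separable first-order ODE; solving with the initial condition $I(0) = \int_{-\infty}^{\infty} - 7 e^{- 4 u^{2}}\,du = - \frac{7 \sqrt{\pi}}{2}$ gives
$$I(b) = - \frac{7 \sqrt{\pi} e^{- \frac{b^{2}}{16}}}{2}.$$

Setting $b = \frac{1}{6}$:
$$I = - \frac{7 \sqrt{\pi}}{2 e^{\frac{1}{576}}}.$$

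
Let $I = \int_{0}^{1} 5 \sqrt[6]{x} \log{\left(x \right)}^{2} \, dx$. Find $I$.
$\frac{2160}{343}$

Consider the simpler parametrised integral
$$J(a) = \int_{0}^{1} 5 x^{a} \, dx = \frac{5}{a + 1}.$$

Differentiating under the integral sign brings down a factor of $\ln x$:
$$\frac{dJ}{da} = \int_{0}^{1} 5 x^{a} \log{\left(x \right)} \, dx = - \frac{5}{\left(a + 1\right)^{2}}.$$

Repeating twice in total — each differentiation brings down another $\ln x$ — gives
$$\frac{d^{2}J}{da^{2}} = \int_{0}^{1} 5 x^{a} \log{\left(x \right)}^{2} \, dx = \frac{10}{\left(a + 1\right)^{3}},$$
and the integrand here is exactly the target integrand, so $I = \frac{10}{\left(a + 1\right)^{3}}$.

Setting $a = \frac{1}{6}$:
$$I = \frac{2160}{343}.$$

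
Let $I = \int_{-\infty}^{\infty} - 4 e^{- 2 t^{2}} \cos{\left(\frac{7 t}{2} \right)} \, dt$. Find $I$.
$- \frac{2 \sqrt{2} \sqrt{\pi}}{e^{\frac{49}{32}}}$

Let $b$ denote the cosine frequency and define $I(b) = \int_{-\infty}^{\infty} - 4 e^{- 2 t^{2}} \cos{\left(b t \right)} \, dt$.

Differentiating under the integral sign,
$$I'(b) = \int_{-\infty}^{\infty} 4 t e^{- 2 t^{2}} \sin{\left(b t \right)} \, dt.$$

Integrate $\int_{-\infty}^{\infty} t \sin(b t)\, e^{- 2 t^{2}}\, dt$ by parts with $u = \sin(b t)$ and $dv = t\, e^{- 2 t^{2}}\, dt$, giving $v = - \frac{e^{- 2 t^{2}}}{4}$. The boundary term vanishes and
$$\int_{-\infty}^{\infty} t \sin(b t)\, e^{- 2 t^{2}}\, dt = \frac{b}{4} \int_{-\infty}^{\infty} \cos(b t)\, e^{- 2 t^{2}}\, dt,$$
so $I'(b) = - \frac{b}{4}\, I(b)$.

This is a separable first-order ODE; solving with the initial condition $I(0) = \int_{-\infty}^{\infty} - 4 e^{- 2 t^{2}}\,dt = - 2 \sqrt{2} \sqrt{\pi}$ gives
$$I(b) = - 2 \sqrt{2} \sqrt{\pi} e^{- \frac{b^{2}}{8}}.$$

Setting $b = \frac{7}{2}$:
$$I = - \frac{2 \sqrt{2} \sqrt{\pi}}{e^{\frac{49}{32}}}.$$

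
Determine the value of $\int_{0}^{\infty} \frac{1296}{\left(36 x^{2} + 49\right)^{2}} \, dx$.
$\frac{54 \pi}{343}$

Begin with the known result
$$J(a) = \int_{0}^{\infty} \frac{1}{a^{2} + x^{2}} \, dx = \frac{\pi}{2 a}.$$

Differentiating under the integral sign with respect to $a$,
$$\frac{dJ}{da} = \int_{0}^{\infty} - \frac{2 a}{\left(a^{2} + x^{2}\right)^{2}} \, dx = - \frac{\pi}{2 a^{2}},$$
so $\int_{0}^{\infty} \frac{1}{\left(a^{2} + x^{2}\right)^{2}} \, dx = \frac{\pi}{4 a^{3}}$.

Setting $a = \frac{7}{6}$:
$$I = \frac{54 \pi}{343}.$$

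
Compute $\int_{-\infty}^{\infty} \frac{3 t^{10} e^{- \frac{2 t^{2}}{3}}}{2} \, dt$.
$\frac{688905 \sqrt{6} \sqrt{\pi}}{4096}$

Start from the elementary integral
$$J(a) = \int_{-\infty}^{\infty} \frac{3 e^{- a t^{2}}}{2} \, dt = \frac{3 \sqrt{\pi}}{2 \sqrt{a}}.$$

Differentiating under the integral sign brings down a factor of $(-t^2)$:
$$\frac{dJ}{da} = \int_{-\infty}^{\infty} - \frac{3 t^{2} e^{- a t^{2}}}{2} \, dt = - \frac{3 \sqrt{\pi}}{4 a^{\frac{3}{2}}}.$$

Repeating $5$ times in total — each differentiation brings down another $(-t^2)$ — gives
$$\frac{d^{5}J}{da^{5}} = \int_{-\infty}^{\infty} - \frac{3 t^{10} e^{- a t^{2}}}{2} \, dt = - \frac{2835 \sqrt{\pi}}{64 a^{\frac{11}{2}}},$$
and the integrand here is $(-1)^{5}$ times the target integrand, so $I = (-1)^{5}\,\frac{d^{5}J}{da^{5}} = \frac{2835 \sqrt{\pi}}{64 a^{\frac{11}{2}}}$.

Setting $a = \frac{2}{3}$:
$$I = \frac{688905 \sqrt{6} \sqrt{\pi}}{4096}.$$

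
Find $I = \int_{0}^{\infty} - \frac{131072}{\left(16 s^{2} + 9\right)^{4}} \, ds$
$- \frac{5120 \pi}{2187}$

Start from the standard arctangent integral
$$J(a) = \int_{0}^{\infty} - \frac{2}{a^{2} + s^{2}} \, ds = - \frac{\pi}{a}.$$

Differentiating under the integral sign with respect to $a$,
$$\frac{dJ}{da} = \int_{0}^{\infty} \frac{4 a}{\left(a^{2} + s^{2}\right)^{2}} \, ds = \frac{\pi}{a^{2}},$$
so $\int_{0}^{\infty} - \frac{2}{\left(a^{2} + s^{2}\right)^{2}} \, ds = - \frac{\pi}{2 a^{3}}$.

Repeating — each differentiation of $1/(s^2+a^2)^j$ produces $-2ja/(s^2+a^2)^{j+1}$ — and dividing through by $-2ja$ at each step yields, after $3$ differentiations in total,
$$\int_{0}^{\infty} - \frac{2}{\left(a^{2} + s^{2}\right)^{4}} \, ds = - \frac{5 \pi}{16 a^{7}}.$$

Setting $a = \frac{3}{4}$:
$$I = - \frac{5120 \pi}{2187}.$$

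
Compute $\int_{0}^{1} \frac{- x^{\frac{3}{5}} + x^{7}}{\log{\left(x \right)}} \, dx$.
$\log{\left(5 \right)}$

Replace the exponent $\frac{3}{5}$ by a parameter $a$: let $I(a) = \int_{0}^{1} \frac{x^{7} - x^{a}}{\log{\left(x \right)}} \, dx$.

Since $\dfrac{\partial}{\partial a}\,x^{a} = x^{a} \ln x$, the $\ln x$ in the denominator cancels and
$$\frac{dI}{da} = \int_{0}^{1} -1 x^{a} \, dx = -1 \left[\frac{x^{a+1}}{a+1}\right]_0^1 = - \frac{1}{a + 1}.$$

Integrating with respect to $a$ gives $I(a) = - \log{\left(\frac{a}{8} + \frac{1}{8} \right)} + C$.

At $a = 7$ the integrand is identically $0$, so $I(7) = 0$. The closed form gives $0$, hence $C = 0$.

Setting $a = \frac{3}{5}$:
$$I = \log{\left(5 \right)}.$$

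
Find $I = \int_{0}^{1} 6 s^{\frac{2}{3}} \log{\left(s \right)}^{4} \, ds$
$\frac{34992}{3125}$

Start from the elementary integral
$$J(a) = \int_{0}^{1} 6 s^{a} \, ds = \frac{6}{a + 1}.$$

Differentiating under the integral sign brings down a factor of $\ln s$:
$$\frac{dJ}{da} = \int_{0}^{1} 6 s^{a} \log{\left(s \right)} \, ds = - \frac{6}{\left(a + 1\right)^{2}}.$$

Repeating $4$ times in total — each differentiation brings down another $\ln s$ — gives
$$\frac{d^{4}J}{da^{4}} = \int_{0}^{1} 6 s^{a} \log{\left(s \right)}^{4} \, ds = \frac{144}{\left(a + 1\right)^{5}},$$
and the integrand here is exactly the target integrand, so $I = \frac{144}{\left(a + 1\right)^{5}}$.

Setting $a = \frac{2}{3}$:
$$I = \frac{34992}{3125}.$$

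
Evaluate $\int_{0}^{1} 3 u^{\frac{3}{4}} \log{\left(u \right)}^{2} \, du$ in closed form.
$\frac{384}{343}$

Start from the elementary integral
$$J(a) = \int_{0}^{1} 3 u^{a} \, du = \frac{3}{a + 1}.$$

Differentiating under the integral sign brings down a factor of $\ln u$:
$$\frac{dJ}{da} = \int_{0}^{1} 3 u^{a} \log{\left(u \right)} \, du = - \frac{3}{\left(a + 1\right)^{2}}.$$

Repeating twice in total — each differentiation brings down another $\ln u$ — gives
$$\frac{d^{2}J}{da^{2}} = \int_{0}^{1} 3 u^{a} \log{\left(u \right)}^{2} \, du = \frac{6}{\left(a + 1\right)^{3}},$$
and the integrand here is exactly the target integrand, so $I = \frac{6}{\left(a + 1\right)^{3}}$.

Setting $a = \frac{3}{4}$:
$$I = \frac{384}{343}.$$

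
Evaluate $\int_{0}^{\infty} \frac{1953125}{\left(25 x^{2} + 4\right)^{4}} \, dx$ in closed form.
$\frac{1953125 \pi}{4096}$

Begin with the known result
$$J(a) = \int_{0}^{\infty} \frac{5}{a^{2} + x^{2}} \, dx = \frac{5 \pi}{2 a}.$$

Differentiating under the integral sign with respect to $a$,
$$\frac{dJ}{da} = \int_{0}^{\infty} - \frac{10 a}{\left(a^{2} + x^{2}\right)^{2}} \, dx = - \frac{5 \pi}{2 a^{2}},$$
so $\int_{0}^{\infty} \frac{5}{\left(a^{2} + x^{2}\right)^{2}} \, dx = \frac{5 \pi}{4 a^{3}}$.

Repeating — each differentiation of $1/(x^2+a^2)^j$ produces $-2ja/(x^2+a^2)^{j+1}$ — and dividing through by $-2ja$ at each step yields, after $3$ differentiations in total,
$$\int_{0}^{\infty} \frac{5}{\left(a^{2} + x^{2}\right)^{4}} \, dx = \frac{25 \pi}{32 a^{7}}.$$

Setting $a = \frac{2}{5}$:
$$I = \frac{1953125 \pi}{4096}.$$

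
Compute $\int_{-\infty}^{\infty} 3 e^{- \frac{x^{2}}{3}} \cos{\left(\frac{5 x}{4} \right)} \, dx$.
$\frac{3 \sqrt{3} \sqrt{\pi}}{e^{\frac{75}{64}}}$

Let $b$ denote the cosine frequency and define $I(b) = \int_{-\infty}^{\infty} 3 e^{- \frac{x^{2}}{3}} \cos{\left(b x \right)} \, dx$.

Differentiating under the integral sign,
$$I'(b) = \int_{-\infty}^{\infty} - 3 x e^{- \frac{x^{2}}{3}} \sin{\left(b x \right)} \, dx.$$

Integrate $\int_{-\infty}^{\infty} x \sin(b x)\, e^{- \frac{x^{2}}{3}}\, dx$ by parts with $u = \sin(b x)$ and $dv = x\, e^{- \frac{x^{2}}{3}}\, dx$, giving $v = - \frac{3 e^{- \frac{x^{2}}{3}}}{2}$. The boundary term vanishes and
$$\int_{-\infty}^{\infty} x \sin(b x)\, e^{- \frac{x^{2}}{3}}\, dx = \frac{3 b}{2} \int_{-\infty}^{\infty} \cos(b x)\, e^{- \frac{x^{2}}{3}}\, dx,$$
so $I'(b) = - \frac{3 b}{2}\, I(b)$.

This is a separable first-order ODE; solving with the initial condition $I(0) = \int_{-\infty}^{\infty} 3 e^{- \frac{x^{2}}{3}}\,dx = 3 \sqrt{3} \sqrt{\pi}$ gives
$$I(b) = 3 \sqrt{3} \sqrt{\pi} e^{- \frac{3 b^{2}}{4}}.$$

Setting $b = \frac{5}{4}$:
$$I = \frac{3 \sqrt{3} \sqrt{\pi}}{e^{\frac{75}{64}}}.$$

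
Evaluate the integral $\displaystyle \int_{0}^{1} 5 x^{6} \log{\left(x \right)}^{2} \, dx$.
$\frac{10}{343}$

Consider the simpler parametrised integral
$$J(a) = \int_{0}^{1} 5 x^{a} \, dx = \frac{5}{a + 1}.$$

Differentiating under the integral sign brings down a factor of $\ln x$:
$$\frac{dJ}{da} = \int_{0}^{1} 5 x^{a} \log{\left(x \right)} \, dx = - \frac{5}{\left(a + 1\right)^{2}}.$$

Repeating twice in total — each differentiation brings down another $\ln x$ — gives
$$\frac{d^{2}J}{da^{2}} = \int_{0}^{1} 5 x^{a} \log{\left(x \right)}^{2} \, dx = \frac{10}{\left(a + 1\right)^{3}},$$
and the integrand here is exactly the target integrand, so $I = \frac{10}{\left(a + 1\right)^{3}}$.

Setting $a = 6$:
$$I = \frac{10}{343}.$$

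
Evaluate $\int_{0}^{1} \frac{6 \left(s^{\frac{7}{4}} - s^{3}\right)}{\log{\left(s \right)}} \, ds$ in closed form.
$\log{\left(\frac{1771561}{16777216} \right)}$

Replace the exponent $\frac{7}{4}$ by a parameter $a$: let $I(a) = \int_{0}^{1} \frac{6 \left(- s^{3} + s^{a}\right)}{\log{\left(s \right)}} \, ds$.

Since $\dfrac{\partial}{\partial a}\,s^{a} = s^{a} \ln s$, the $\ln s$ in the denominator cancels and
$$\frac{dI}{da} = \int_{0}^{1} 6 s^{a} \, ds = 6 \left[\frac{s^{a+1}}{a+1}\right]_0^1 = \frac{6}{a + 1}.$$

Integrating with respect to $a$ gives $I(a) = \log{\left(\frac{\left(a + 1\right)^{6}}{4096} \right)} + C$.

At $a = 3$ the integrand is identically $0$, so $I(3) = 0$. The closed form gives $0$, hence $C = 0$.

Setting $a = \frac{7}{4}$:
$$I = \log{\left(\frac{1771561}{16777216} \right)}.$$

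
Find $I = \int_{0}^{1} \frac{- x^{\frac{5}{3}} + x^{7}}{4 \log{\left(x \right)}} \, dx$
$\frac{\log{\left(3 \right)}}{4}$

Introduce a parameter $a$ in the exponent: let $I(a) = \int_{0}^{1} \frac{x^{7} - x^{a}}{4 \log{\left(x \right)}} \, dx$.

Since $\dfrac{\partial}{\partial a}\,x^{a} = x^{a} \ln x$, the $\ln x$ in the denominator cancels and
$$\frac{dI}{da} = \int_{0}^{1} - \frac{1}{4} x^{a} \, dx = - \frac{1}{4} \left[\frac{x^{a+1}}{a+1}\right]_0^1 = - \frac{1}{4 a + 4}.$$

Integrating with respect to $a$ gives $I(a) = - \frac{\log{\left(a + 1 \right)}}{4} + \frac{3 \log{\left(2 \right)}}{4} + C$.

At $a = 7$ the integrand is identically $0$, so $I(7) = 0$. The closed form gives $0$, hence $C = 0$.

Setting $a = \frac{5}{3}$:
$$I = \frac{\log{\left(3 \right)}}{4}.$$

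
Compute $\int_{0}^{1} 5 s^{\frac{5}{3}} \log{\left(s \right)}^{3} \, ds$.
$- \frac{1215}{2048}$

Start from the elementary integral
$$J(a) = \int_{0}^{1} 5 s^{a} \, ds = \frac{5}{a + 1}.$$

Differentiating under the integral sign brings down a factor of $\ln s$:
$$\frac{dJ}{da} = \int_{0}^{1} 5 s^{a} \log{\left(s \right)} \, ds = - \frac{5}{\left(a + 1\right)^{2}}.$$

Repeating $3$ times in total — each differentiation brings down another $\ln s$ — gives
$$\frac{d^{3}J}{da^{3}} = \int_{0}^{1} 5 s^{a} \log{\left(s \right)}^{3} \, ds = - \frac{30}{\left(a + 1\right)^{4}},$$
and the integrand here is exactly the target integrand, so $I = - \frac{30}{\left(a + 1\right)^{4}}$.

Setting $a = \frac{5}{3}$:
$$I = - \frac{1215}{2048}.$$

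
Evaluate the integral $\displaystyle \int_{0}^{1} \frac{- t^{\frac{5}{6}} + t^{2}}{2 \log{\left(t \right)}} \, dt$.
$\log{\left(\frac{3 \sqrt{22}}{11} \right)}$

Introduce a parameter $a$ in the exponent: let $I(a) = \int_{0}^{1} \frac{t^{2} - t^{a}}{2 \log{\left(t \right)}} \, dt$.

Since $\dfrac{\partial}{\partial a}\,t^{a} = t^{a} \ln t$, the $\ln t$ in the denominator cancels and
$$\frac{dI}{da} = \int_{0}^{1} - \frac{1}{2} t^{a} \, dt = - \frac{1}{2} \left[\frac{t^{a+1}}{a+1}\right]_0^1 = - \frac{1}{2 a + 2}.$$

Integrating with respect to $a$ gives $I(a) = - \frac{\log{\left(a + 1 \right)}}{2} + \frac{\log{\left(3 \right)}}{2} + C$.

At $a = 2$ the integrand is identically $0$, so $I(2) = 0$. The closed form gives $0$, hence $C = 0$.

Setting $a = \frac{5}{6}$:
$$I = \log{\left(\frac{3 \sqrt{22}}{11} \right)}.$$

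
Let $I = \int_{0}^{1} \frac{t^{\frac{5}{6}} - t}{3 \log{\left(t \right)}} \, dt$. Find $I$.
$\log{\left(\frac{\sqrt[3]{198}}{6} \right)}$

Consider the one-parameter family: let $I(a) = \int_{0}^{1} \frac{- t + t^{a}}{3 \log{\left(t \right)}} \, dt$.

Since $\dfrac{\partial}{\partial a}\,t^{a} = t^{a} \ln t$, the $\ln t$ in the denominator cancels and
$$\frac{dI}{da} = \int_{0}^{1} \frac{1}{3} t^{a} \, dt = \frac{1}{3} \left[\frac{t^{a+1}}{a+1}\right]_0^1 = \frac{1}{3 \left(a + 1\right)}.$$

Integrating with respect to $a$ gives $I(a) = \frac{\log{\left(a + 1 \right)}}{3} - \frac{\log{\left(2 \right)}}{3} + C$.

At $a = 1$ the integrand is identically $0$, so $I(1) = 0$. The closed form gives $0$, hence $C = 0$.

Setting $a = \frac{5}{6}$:
$$I = \log{\left(\frac{\sqrt[3]{198}}{6} \right)}.$$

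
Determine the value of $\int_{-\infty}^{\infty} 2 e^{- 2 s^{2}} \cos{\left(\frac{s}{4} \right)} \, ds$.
$\frac{\sqrt{2} \sqrt{\pi}}{e^{\frac{1}{128}}}$

Define $I(b) = \int_{-\infty}^{\infty} 2 e^{- 2 s^{2}} \cos{\left(b s \right)} \, ds$.

Differentiating under the integral sign,
$$I'(b) = \int_{-\infty}^{\infty} - 2 s e^{- 2 s^{2}} \sin{\left(b s \right)} \, ds.$$

Integrate $\int_{-\infty}^{\infty} s \sin(b s)\, e^{- 2 s^{2}}\, ds$ by parts with $u = \sin(b s)$ and $dv = s\, e^{- 2 s^{2}}\, ds$, giving $v = - \frac{e^{- 2 s^{2}}}{4}$. The boundary term vanishes and
$$\int_{-\infty}^{\infty} s \sin(b s)\, e^{- 2 s^{2}}\, ds = \frac{b}{4} \int_{-\infty}^{\infty} \cos(b s)\, e^{- 2 s^{2}}\, ds,$$
so $I'(b) = - \frac{b}{4}\, I(b)$.

This is a separable first-order ODE; solving with the initial condition $I(0) = \int_{-\infty}^{\infty} 2 e^{- 2 s^{2}}\,ds = \sqrt{2} \sqrt{\pi}$ gives
$$I(b) = \sqrt{2} \sqrt{\pi} e^{- \frac{b^{2}}{8}}.$$

Setting $b = \frac{1}{4}$:
$$I = \frac{\sqrt{2} \sqrt{\pi}}{e^{\frac{1}{128}}}.$$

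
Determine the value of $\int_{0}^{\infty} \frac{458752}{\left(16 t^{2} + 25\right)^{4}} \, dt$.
$\frac{3584 \pi}{15625}$

Begin with the known result
$$J(a) = \int_{0}^{\infty} \frac{7}{a^{2} + t^{2}} \, dt = \frac{7 \pi}{2 a}.$$

Differentiating under the integral sign with respect to $a$,
$$\frac{dJ}{da} = \int_{0}^{\infty} - \frac{14 a}{\left(a^{2} + t^{2}\right)^{2}} \, dt = - \frac{7 \pi}{2 a^{2}},$$
so $\int_{0}^{\infty} \frac{7}{\left(a^{2} + t^{2}\right)^{2}} \, dt = \frac{7 \pi}{4 a^{3}}$.

Repeating — each differentiation of $1/(t^2+a^2)^j$ produces $-2ja/(t^2+a^2)^{j+1}$ — and dividing through by $-2ja$ at each step yields, after $3$ differentiations in total,
$$\int_{0}^{\infty} \frac{7}{\left(a^{2} + t^{2}\right)^{4}} \, dt = \frac{35 \pi}{32 a^{7}}.$$

Setting $a = \frac{5}{4}$:
$$I = \frac{3584 \pi}{15625}.$$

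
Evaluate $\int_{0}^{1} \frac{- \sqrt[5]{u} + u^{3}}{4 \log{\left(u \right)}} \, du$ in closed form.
$- \frac{\log{\left(3 \right)}}{4} + \frac{\log{\left(10 \right)}}{4}$

Introduce a parameter $a$ in the exponent: let $I(a) = \int_{0}^{1} \frac{u^{3} - u^{a}}{4 \log{\left(u \right)}} \, du$.

Since $\dfrac{\partial}{\partial a}\,u^{a} = u^{a} \ln u$, the $\ln u$ in the denominator cancels and
$$\frac{dI}{da} = \int_{0}^{1} - \frac{1}{4} u^{a} \, du = - \frac{1}{4} \left[\frac{u^{a+1}}{a+1}\right]_0^1 = - \frac{1}{4 a + 4}.$$

Integrating with respect to $a$ gives $I(a) = - \frac{\log{\left(a + 1 \right)}}{4} + \frac{\log{\left(2 \right)}}{2} + C$.

At $a = 3$ the integrand is identically $0$, so $I(3) = 0$. The closed form gives $0$, hence $C = 0$.

Setting $a = \frac{1}{5}$:
$$I = - \frac{\log{\left(3 \right)}}{4} + \frac{\log{\left(10 \right)}}{4}.$$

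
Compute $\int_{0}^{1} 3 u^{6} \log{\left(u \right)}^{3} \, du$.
$- \frac{18}{2401}$

Consider the simpler parametrised integral
$$J(a) = \int_{0}^{1} 3 u^{a} \, du = \frac{3}{a + 1}.$$

Differentiating under the integral sign brings down a factor of $\ln u$:
$$\frac{dJ}{da} = \int_{0}^{1} 3 u^{a} \log{\left(u \right)} \, du = - \frac{3}{\left(a + 1\right)^{2}}.$$

Repeating $3$ times in total — each differentiation brings down another $\ln u$ — gives
$$\frac{d^{3}J}{da^{3}} = \int_{0}^{1} 3 u^{a} \log{\left(u \right)}^{3} \, du = - \frac{18}{\left(a + 1\right)^{4}},$$
and the integrand here is exactly the target integrand, so $I = - \frac{18}{\left(a + 1\right)^{4}}$.

Setting $a = 6$:
$$I = - \frac{18}{2401}.$$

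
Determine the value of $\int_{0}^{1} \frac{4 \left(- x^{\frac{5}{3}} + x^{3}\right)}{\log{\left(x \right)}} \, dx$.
$- \log{\left(\frac{16}{81} \right)}$

Introduce a parameter $a$ in the exponent: let $I(a) = \int_{0}^{1} \frac{4 \left(x^{3} - x^{a}\right)}{\log{\left(x \right)}} \, dx$.

Since $\dfrac{\partial}{\partial a}\,x^{a} = x^{a} \ln x$, the $\ln x$ in the denominator cancels and
$$\frac{dI}{da} = \int_{0}^{1} -4 x^{a} \, dx = -4 \left[\frac{x^{a+1}}{a+1}\right]_0^1 = - \frac{4}{a + 1}.$$

Integrating with respect to $a$ gives $I(a) = - \log{\left(\frac{\left(a + 1\right)^{4}}{256} \right)} + C$.

At $a = 3$ the integrand is identically $0$, so $I(3) = 0$. The closed form gives $0$, hence $C = 0$.

Setting $a = \frac{5}{3}$:
$$I = - \log{\left(\frac{16}{81} \right)}.$$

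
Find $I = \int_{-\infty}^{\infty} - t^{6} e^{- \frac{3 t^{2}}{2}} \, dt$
$- \frac{5 \sqrt{6} \sqrt{\pi}}{27}$

Begin with the known integral
$$J(a) = \int_{-\infty}^{\infty} - e^{- a t^{2}} \, dt = - \frac{\sqrt{\pi}}{\sqrt{a}}.$$

Differentiating under the integral sign brings down a factor of $(-t^2)$:
$$\frac{dJ}{da} = \int_{-\infty}^{\infty} t^{2} e^{- a t^{2}} \, dt = \frac{\sqrt{\pi}}{2 a^{\frac{3}{2}}}.$$

Repeating $3$ times in total — each differentiation brings down another $(-t^2)$ — gives
$$\frac{d^{3}J}{da^{3}} = \int_{-\infty}^{\infty} t^{6} e^{- a t^{2}} \, dt = \frac{15 \sqrt{\pi}}{8 a^{\frac{7}{2}}},$$
and the integrand here is $(-1)^{3}$ times the target integrand, so $I = (-1)^{3}\,\frac{d^{3}J}{da^{3}} = - \frac{15 \sqrt{\pi}}{8 a^{\frac{7}{2}}}$.

Setting $a = \frac{3}{2}$:
$$I = - \frac{5 \sqrt{6} \sqrt{\pi}}{27}.$$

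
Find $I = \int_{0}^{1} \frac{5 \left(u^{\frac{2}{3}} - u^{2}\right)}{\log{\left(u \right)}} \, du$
$\log{\left(\frac{3125}{59049} \right)}$

Consider the one-parameter family: let $I(a) = \int_{0}^{1} \frac{5 \left(- u^{2} + u^{a}\right)}{\log{\left(u \right)}} \, du$.

Since $\dfrac{\partial}{\partial a}\,u^{a} = u^{a} \ln u$, the $\ln u$ in the denominator cancels and
$$\frac{dI}{da} = \int_{0}^{1} 5 u^{a} \, du = 5 \left[\frac{u^{a+1}}{a+1}\right]_0^1 = \frac{5}{a + 1}.$$

Integrating with respect to $a$ gives $I(a) = \log{\left(\frac{\left(a + 1\right)^{5}}{243} \right)} + C$.

At $a = 2$ the integrand is identically $0$, so $I(2) = 0$. The closed form gives $0$, hence $C = 0$.

Setting $a = \frac{2}{3}$:
$$I = \log{\left(\frac{3125}{59049} \right)}.$$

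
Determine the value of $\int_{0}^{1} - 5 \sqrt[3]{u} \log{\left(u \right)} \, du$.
$\frac{45}{16}$

Consider the simpler parametrised integral
$$J(a) = \int_{0}^{1} - 5 u^{a} \, du = - \frac{5}{a + 1}.$$

Differentiating under the integral sign brings down a factor of $\ln u$:
$$\frac{dJ}{da} = \int_{0}^{1} - 5 u^{a} \log{\left(u \right)} \, du = \frac{5}{\left(a + 1\right)^{2}}.$$

The integral on the left is $I$, so $I = \frac{5}{\left(a + 1\right)^{2}}$.

Setting $a = \frac{1}{3}$:
$$I = \frac{45}{16}.$$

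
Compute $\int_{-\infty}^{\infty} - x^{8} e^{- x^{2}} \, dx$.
$- \frac{105 \sqrt{\pi}}{16}$

Consider the simpler parametrised integral
$$J(a) = \int_{-\infty}^{\infty} - e^{- a x^{2}} \, dx = - \frac{\sqrt{\pi}}{\sqrt{a}}.$$

Differentiating under the integral sign brings down a factor of $(-x^2)$:
$$\frac{dJ}{da} = \int_{-\infty}^{\infty} x^{2} e^{- a x^{2}} \, dx = \frac{\sqrt{\pi}}{2 a^{\frac{3}{2}}}.$$

Repeating $4$ times in total — each differentiation brings down another $(-x^2)$ — gives
$$\frac{d^{4}J}{da^{4}} = \int_{-\infty}^{\infty} - x^{8} e^{- a x^{2}} \, dx = - \frac{105 \sqrt{\pi}}{16 a^{\frac{9}{2}}},$$
and the integrand here is exactly the target integrand, so $I = - \frac{105 \sqrt{\pi}}{16 a^{\frac{9}{2}}}$.

Setting $a = 1$:
$$I = - \frac{105 \sqrt{\pi}}{16}.$$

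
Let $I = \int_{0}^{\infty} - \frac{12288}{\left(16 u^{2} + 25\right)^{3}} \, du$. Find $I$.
$- \frac{576 \pi}{3125}$

Begin with the known result
$$J(a) = \int_{0}^{\infty} - \frac{3}{a^{2} + u^{2}} \, du = - \frac{3 \pi}{2 a}.$$

Differentiating under the integral sign with respect to $a$,
$$\frac{dJ}{da} = \int_{0}^{\infty} \frac{6 a}{\left(a^{2} + u^{2}\right)^{2}} \, du = \frac{3 \pi}{2 a^{2}},$$
so $\int_{0}^{\infty} - \frac{3}{\left(a^{2} + u^{2}\right)^{2}} \, du = - \frac{3 \pi}{4 a^{3}}$.

Repeating — each differentiation of $1/(u^2+a^2)^j$ produces $-2ja/(u^2+a^2)^{j+1}$ — and dividing through by $-2ja$ at each step yields, after $2$ differentiations in total,
$$\int_{0}^{\infty} - \frac{3}{\left(a^{2} + u^{2}\right)^{3}} \, du = - \frac{9 \pi}{16 a^{5}}.$$

Setting $a = \frac{5}{4}$:
$$I = - \frac{576 \pi}{3125}.$$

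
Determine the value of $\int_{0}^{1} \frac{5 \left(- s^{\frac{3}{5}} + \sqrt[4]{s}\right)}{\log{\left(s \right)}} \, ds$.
$\log{\left(\frac{9765625}{33554432} \right)}$

Introduce a parameter $a$ in the exponent: let $I(a) = \int_{0}^{1} \frac{5 \left(- s^{\frac{3}{5}} + s^{a}\right)}{\log{\left(s \right)}} \, ds$.

Since $\dfrac{\partial}{\partial a}\,s^{a} = s^{a} \ln s$, the $\ln s$ in the denominator cancels and
$$\frac{dI}{da} = \int_{0}^{1} 5 s^{a} \, ds = 5 \left[\frac{s^{a+1}}{a+1}\right]_0^1 = \frac{5}{a + 1}.$$

Integrating with respect to $a$ gives $I(a) = \log{\left(\frac{3125 \left(a + 1\right)^{5}}{32768} \right)} + C$.

At $a = \frac{3}{5}$ the integrand is identically $0$, so $I(\frac{3}{5}) = 0$. The closed form gives $0$, hence $C = 0$.

Setting $a = \frac{1}{4}$:
$$I = \log{\left(\frac{9765625}{33554432} \right)}.$$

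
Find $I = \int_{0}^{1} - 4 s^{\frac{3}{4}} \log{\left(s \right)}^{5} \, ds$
$\frac{1966080}{117649}$

Begin with the known integral
$$J(a) = \int_{0}^{1} - 4 s^{a} \, ds = - \frac{4}{a + 1}.$$

Differentiating under the integral sign brings down a factor of $\ln s$:
$$\frac{dJ}{da} = \int_{0}^{1} - 4 s^{a} \log{\left(s \right)} \, ds = \frac{4}{\left(a + 1\right)^{2}}.$$

Repeating $5$ times in total — each differentiation brings down another $\ln s$ — gives
$$\frac{d^{5}J}{da^{5}} = \int_{0}^{1} - 4 s^{a} \log{\left(s \right)}^{5} \, ds = \frac{480}{\left(a + 1\right)^{6}},$$
and the integrand here is exactly the target integrand, so $I = \frac{480}{\left(a + 1\right)^{6}}$.

Setting $a = \frac{3}{4}$:
$$I = \frac{1966080}{117649}.$$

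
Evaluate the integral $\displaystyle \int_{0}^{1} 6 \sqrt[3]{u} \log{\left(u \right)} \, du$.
$- \frac{27}{8}$

Start from the elementary integral
$$J(a) = \int_{0}^{1} 6 u^{a} \, du = \frac{6}{a + 1}.$$

Differentiating under the integral sign brings down a factor of $\ln u$:
$$\frac{dJ}{da} = \int_{0}^{1} 6 u^{a} \log{\left(u \right)} \, du = - \frac{6}{\left(a + 1\right)^{2}}.$$

The integral on the left is $I$, so $I = - \frac{6}{\left(a + 1\right)^{2}}$.

Setting $a = \frac{1}{3}$:
$$I = - \frac{27}{8}.$$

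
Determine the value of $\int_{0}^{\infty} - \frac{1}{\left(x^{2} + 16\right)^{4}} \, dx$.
$- \frac{5 \pi}{524288}$

Recall the elementary integral
$$J(a) = \int_{0}^{\infty} - \frac{1}{a^{2} + x^{2}} \, dx = - \frac{\pi}{2 a}.$$

Differentiating under the integral sign with respect to $a$,
$$\frac{dJ}{da} = \int_{0}^{\infty} \frac{2 a}{\left(a^{2} + x^{2}\right)^{2}} \, dx = \frac{\pi}{2 a^{2}},$$
so $\int_{0}^{\infty} - \frac{1}{\left(a^{2} + x^{2}\right)^{2}} \, dx = - \frac{\pi}{4 a^{3}}$.

Repeating — each differentiation of $1/(x^2+a^2)^j$ produces $-2ja/(x^2+a^2)^{j+1}$ — and dividing through by $-2ja$ at each step yields, after $3$ differentiations in total,
$$\int_{0}^{\infty} - \frac{1}{\left(a^{2} + x^{2}\right)^{4}} \, dx = - \frac{5 \pi}{32 a^{7}}.$$

Setting $a = 4$:
$$I = - \frac{5 \pi}{524288}.$$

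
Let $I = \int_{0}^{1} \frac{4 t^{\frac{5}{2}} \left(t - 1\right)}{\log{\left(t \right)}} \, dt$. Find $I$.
$- \log{\left(\frac{2401}{6561} \right)}$

Introduce a parameter $a$ in the exponent: let $I(a) = \int_{0}^{1} \frac{4 \left(t^{\frac{7}{2}} - t^{a}\right)}{\log{\left(t \right)}} \, dt$.

Since $\dfrac{\partial}{\partial a}\,t^{a} = t^{a} \ln t$, the $\ln t$ in the denominator cancels and
$$\frac{dI}{da} = \int_{0}^{1} -4 t^{a} \, dt = -4 \left[\frac{t^{a+1}}{a+1}\right]_0^1 = - \frac{4}{a + 1}.$$

Integrating with respect to $a$ gives $I(a) = - \log{\left(\frac{16 \left(a + 1\right)^{4}}{6561} \right)} + C$.

At $a = \frac{7}{2}$ the integrand is identically $0$, so $I(\frac{7}{2}) = 0$. The closed form gives $0$, hence $C = 0$.

Setting $a = \frac{5}{2}$:
$$I = - \log{\left(\frac{2401}{6561} \right)}.$$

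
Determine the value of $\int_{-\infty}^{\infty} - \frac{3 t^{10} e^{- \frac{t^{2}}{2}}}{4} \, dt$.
$- \frac{2835 \sqrt{2} \sqrt{\pi}}{4}$

Consider the simpler parametrised integral
$$J(a) = \int_{-\infty}^{\infty} - \frac{3 e^{- a t^{2}}}{4} \, dt = - \frac{3 \sqrt{\pi}}{4 \sqrt{a}}.$$

Differentiating under the integral sign brings down a factor of $(-t^2)$:
$$\frac{dJ}{da} = \int_{-\infty}^{\infty} \frac{3 t^{2} e^{- a t^{2}}}{4} \, dt = \frac{3 \sqrt{\pi}}{8 a^{\frac{3}{2}}}.$$

Repeating $5$ times in total — each differentiation brings down another $(-t^2)$ — gives
$$\frac{d^{5}J}{da^{5}} = \int_{-\infty}^{\infty} \frac{3 t^{10} e^{- a t^{2}}}{4} \, dt = \frac{2835 \sqrt{\pi}}{128 a^{\frac{11}{2}}},$$
and the integrand here is $(-1)^{5}$ times the target integrand, so $I = (-1)^{5}\,\frac{d^{5}J}{da^{5}} = - \frac{2835 \sqrt{\pi}}{128 a^{\frac{11}{2}}}$.

Setting $a = \frac{1}{2}$:
$$I = - \frac{2835 \sqrt{2} \sqrt{\pi}}{4}.$$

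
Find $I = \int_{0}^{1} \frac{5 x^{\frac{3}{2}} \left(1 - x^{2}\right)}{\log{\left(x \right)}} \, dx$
$- \log{\left(\frac{59049}{3125} \right)}$

Introduce a parameter $a$ in the exponent: let $I(a) = \int_{0}^{1} \frac{5 \left(x^{\frac{3}{2}} - x^{a}\right)}{\log{\left(x \right)}} \, dx$.

Since $\dfrac{\partial}{\partial a}\,x^{a} = x^{a} \ln x$, the $\ln x$ in the denominator cancels and
$$\frac{dI}{da} = \int_{0}^{1} -5 x^{a} \, dx = -5 \left[\frac{x^{a+1}}{a+1}\right]_0^1 = - \frac{5}{a + 1}.$$

Integrating with respect to $a$ gives $I(a) = - \log{\left(\frac{32 \left(a + 1\right)^{5}}{3125} \right)} + C$.

At $a = \frac{3}{2}$ the integrand is identically $0$, so $I(\frac{3}{2}) = 0$. The closed form gives $0$, hence $C = 0$.

Setting $a = \frac{7}{2}$:
$$I = - \log{\left(\frac{59049}{3125} \right)}.$$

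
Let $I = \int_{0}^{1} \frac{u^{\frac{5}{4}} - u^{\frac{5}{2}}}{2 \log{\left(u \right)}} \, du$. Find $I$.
$- \frac{\log{\left(14 \right)}}{2} + \log{\left(3 \right)}$

Introduce a parameter $a$ in the exponent: let $I(a) = \int_{0}^{1} \frac{u^{\frac{5}{4}} - u^{a}}{2 \log{\left(u \right)}} \, du$.

Since $\dfrac{\partial}{\partial a}\,u^{a} = u^{a} \ln u$, the $\ln u$ in the denominator cancels and
$$\frac{dI}{da} = \int_{0}^{1} - \frac{1}{2} u^{a} \, du = - \frac{1}{2} \left[\frac{u^{a+1}}{a+1}\right]_0^1 = - \frac{1}{2 a + 2}.$$

Integrating with respect to $a$ gives $I(a) = - \frac{\log{\left(a + 1 \right)}}{2} - \log{\left(2 \right)} + \log{\left(3 \right)} + C$.

At $a = \frac{5}{4}$ the integrand is identically $0$, so $I(\frac{5}{4}) = 0$. The closed form gives $0$, hence $C = 0$.

Setting $a = \frac{5}{2}$:
$$I = - \frac{\log{\left(14 \right)}}{2} + \log{\left(3 \right)}.$$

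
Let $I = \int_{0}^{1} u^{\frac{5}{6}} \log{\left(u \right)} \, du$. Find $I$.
$- \frac{36}{121}$

Begin with the known integral
$$J(a) = \int_{0}^{1} u^{a} \, du = \frac{1}{a + 1}.$$

Differentiating under the integral sign brings down a factor of $\ln u$:
$$\frac{dJ}{da} = \int_{0}^{1} u^{a} \log{\left(u \right)} \, du = - \frac{1}{\left(a + 1\right)^{2}}.$$

The integral on the left is $I$, so $I = - \frac{1}{\left(a + 1\right)^{2}}$.

Setting $a = \frac{5}{6}$:
$$I = - \frac{36}{121}.$$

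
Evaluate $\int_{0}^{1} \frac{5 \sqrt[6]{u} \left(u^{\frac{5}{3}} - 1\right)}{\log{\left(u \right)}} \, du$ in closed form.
$- \log{\left(\frac{16807}{1419857} \right)}$

Consider the one-parameter family: let $I(a) = \int_{0}^{1} \frac{5 \left(u^{\frac{11}{6}} - u^{a}\right)}{\log{\left(u \right)}} \, du$.

Since $\dfrac{\partial}{\partial a}\,u^{a} = u^{a} \ln u$, the $\ln u$ in the denominator cancels and
$$\frac{dI}{da} = \int_{0}^{1} -5 u^{a} \, du = -5 \left[\frac{u^{a+1}}{a+1}\right]_0^1 = - \frac{5}{a + 1}.$$

Integrating with respect to $a$ gives $I(a) = - \log{\left(\frac{7776 \left(a + 1\right)^{5}}{1419857} \right)} + C$.

At $a = \frac{11}{6}$ the integrand is identically $0$, so $I(\frac{11}{6}) = 0$. The closed form gives $0$, hence $C = 0$.

Setting $a = \frac{1}{6}$:
$$I = - \log{\left(\frac{16807}{1419857} \right)}.$$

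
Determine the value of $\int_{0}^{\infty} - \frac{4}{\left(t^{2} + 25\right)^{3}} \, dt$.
$- \frac{3 \pi}{12500}$

Recall the elementary integral
$$J(a) = \int_{0}^{\infty} - \frac{4}{a^{2} + t^{2}} \, dt = - \frac{2 \pi}{a}.$$

Differentiating under the integral sign with respect to $a$,
$$\frac{dJ}{da} = \int_{0}^{\infty} \frac{8 a}{\left(a^{2} + t^{2}\right)^{2}} \, dt = \frac{2 \pi}{a^{2}},$$
so $\int_{0}^{\infty} - \frac{4}{\left(a^{2} + t^{2}\right)^{2}} \, dt = - \frac{\pi}{a^{3}}$.

Repeating — each differentiation of $1/(t^2+a^2)^j$ produces $-2ja/(t^2+a^2)^{j+1}$ — and dividing through by $-2ja$ at each step yields, after $2$ differentiations in total,
$$\int_{0}^{\infty} - \frac{4}{\left(a^{2} + t^{2}\right)^{3}} \, dt = - \frac{3 \pi}{4 a^{5}}.$$

Setting $a = 5$:
$$I = - \frac{3 \pi}{12500}.$$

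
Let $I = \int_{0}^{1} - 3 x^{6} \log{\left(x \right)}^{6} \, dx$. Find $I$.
$- \frac{2160}{823543}$

Start from the elementary integral
$$J(a) = \int_{0}^{1} - 3 x^{a} \, dx = - \frac{3}{a + 1}.$$

Differentiating under the integral sign brings down a factor of $\ln x$:
$$\frac{dJ}{da} = \int_{0}^{1} - 3 x^{a} \log{\left(x \right)} \, dx = \frac{3}{\left(a + 1\right)^{2}}.$$

Repeating $6$ times in total — each differentiation brings down another $\ln x$ — gives
$$\frac{d^{6}J}{da^{6}} = \int_{0}^{1} - 3 x^{a} \log{\left(x \right)}^{6} \, dx = - \frac{2160}{\left(a + 1\right)^{7}},$$
and the integrand here is exactly the target integrand, so $I = - \frac{2160}{\left(a + 1\right)^{7}}$.

Setting $a = 6$:
$$I = - \frac{2160}{823543}.$$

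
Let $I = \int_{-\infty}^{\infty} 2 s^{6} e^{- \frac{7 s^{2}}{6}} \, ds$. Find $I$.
$\frac{810 \sqrt{42} \sqrt{\pi}}{2401}$

Begin with the known integral
$$J(a) = \int_{-\infty}^{\infty} 2 e^{- a s^{2}} \, ds = \frac{2 \sqrt{\pi}}{\sqrt{a}}.$$

Differentiating under the integral sign brings down a factor of $(-s^2)$:
$$\frac{dJ}{da} = \int_{-\infty}^{\infty} - 2 s^{2} e^{- a s^{2}} \, ds = - \frac{\sqrt{\pi}}{a^{\frac{3}{2}}}.$$

Repeating $3$ times in total — each differentiation brings down another $(-s^2)$ — gives
$$\frac{d^{3}J}{da^{3}} = \int_{-\infty}^{\infty} - 2 s^{6} e^{- a s^{2}} \, ds = - \frac{15 \sqrt{\pi}}{4 a^{\frac{7}{2}}},$$
and the integrand here is $(-1)^{3}$ times the target integrand, so $I = (-1)^{3}\,\frac{d^{3}J}{da^{3}} = \frac{15 \sqrt{\pi}}{4 a^{\frac{7}{2}}}$.

Setting $a = \frac{7}{6}$:
$$I = \frac{810 \sqrt{42} \sqrt{\pi}}{2401}.$$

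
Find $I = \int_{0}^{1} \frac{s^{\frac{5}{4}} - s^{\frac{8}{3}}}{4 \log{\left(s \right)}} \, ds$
$\log{\left(\frac{\sqrt{2} \cdot 33^{\frac{3}{4}}}{22} \right)}$

Replace the exponent $\frac{5}{4}$ by a parameter $a$: let $I(a) = \int_{0}^{1} \frac{- s^{\frac{8}{3}} + s^{a}}{4 \log{\left(s \right)}} \, ds$.

Since $\dfrac{\partial}{\partial a}\,s^{a} = s^{a} \ln s$, the $\ln s$ in the denominator cancels and
$$\frac{dI}{da} = \int_{0}^{1} \frac{1}{4} s^{a} \, ds = \frac{1}{4} \left[\frac{s^{a+1}}{a+1}\right]_0^1 = \frac{1}{4 \left(a + 1\right)}.$$

Integrating with respect to $a$ gives $I(a) = \frac{\log{\left(a + 1 \right)}}{4} - \frac{\log{\left(11 \right)}}{4} + \frac{\log{\left(3 \right)}}{4} + C$.

At $a = \frac{8}{3}$ the integrand is identically $0$, so $I(\frac{8}{3}) = 0$. The closed form gives $0$, hence $C = 0$.

Setting $a = \frac{5}{4}$:
$$I = \log{\left(\frac{\sqrt{2} \cdot 33^{\frac{3}{4}}}{22} \right)}.$$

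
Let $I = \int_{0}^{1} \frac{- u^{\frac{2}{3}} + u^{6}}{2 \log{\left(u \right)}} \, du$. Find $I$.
$- \log{\left(5 \right)} + \frac{\log{\left(105 \right)}}{2}$

Replace the exponent $6$ by a parameter $a$: let $I(a) = \int_{0}^{1} \frac{- u^{\frac{2}{3}} + u^{a}}{2 \log{\left(u \right)}} \, du$.

Since $\dfrac{\partial}{\partial a}\,u^{a} = u^{a} \ln u$, the $\ln u$ in the denominator cancels and
$$\frac{dI}{da} = \int_{0}^{1} \frac{1}{2} u^{a} \, du = \frac{1}{2} \left[\frac{u^{a+1}}{a+1}\right]_0^1 = \frac{1}{2 \left(a + 1\right)}.$$

Integrating with respect to $a$ gives $I(a) = \log{\left(\frac{\sqrt{15} \sqrt{a + 1}}{5} \right)} + C$.

At $a = \frac{2}{3}$ the integrand is identically $0$, so $I(\frac{2}{3}) = 0$. The closed form gives $0$, hence $C = 0$.

Setting $a = 6$:
$$I = - \log{\left(5 \right)} + \frac{\log{\left(105 \right)}}{2}.$$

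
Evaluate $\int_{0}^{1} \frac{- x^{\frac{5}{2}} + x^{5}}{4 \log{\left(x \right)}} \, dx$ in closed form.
$- \frac{\log{\left(7 \right)}}{4} + \frac{\log{\left(2 \right)}}{4} + \frac{\log{\left(6 \right)}}{4}$

Replace the exponent $\frac{5}{2}$ by a parameter $a$: let $I(a) = \int_{0}^{1} \frac{x^{5} - x^{a}}{4 \log{\left(x \right)}} \, dx$.

Since $\dfrac{\partial}{\partial a}\,x^{a} = x^{a} \ln x$, the $\ln x$ in the denominator cancels and
$$\frac{dI}{da} = \int_{0}^{1} - \frac{1}{4} x^{a} \, dx = - \frac{1}{4} \left[\frac{x^{a+1}}{a+1}\right]_0^1 = - \frac{1}{4 a + 4}.$$

Integrating with respect to $a$ gives $I(a) = - \frac{\log{\left(a + 1 \right)}}{4} + \frac{\log{\left(6 \right)}}{4} + C$.

At $a = 5$ the integrand is identically $0$, so $I(5) = 0$. The closed form gives $0$, hence $C = 0$.

Setting $a = \frac{5}{2}$:
$$I = - \frac{\log{\left(7 \right)}}{4} + \frac{\log{\left(2 \right)}}{4} + \frac{\log{\left(6 \right)}}{4}.$$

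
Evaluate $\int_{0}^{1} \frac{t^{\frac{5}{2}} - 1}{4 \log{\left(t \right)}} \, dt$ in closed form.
$- \frac{\log{\left(2 \right)}}{4} + \frac{\log{\left(7 \right)}}{4}$

Introduce a parameter $a$ in the exponent: let $I(a) = \int_{0}^{1} \frac{t^{a} - 1}{4 \log{\left(t \right)}} \, dt$.

Since $\dfrac{\partial}{\partial a}\,t^{a} = t^{a} \ln t$, the $\ln t$ in the denominator cancels and
$$\frac{dI}{da} = \int_{0}^{1} \frac{1}{4} t^{a} \, dt = \frac{1}{4} \left[\frac{t^{a+1}}{a+1}\right]_0^1 = \frac{1}{4 \left(a + 1\right)}.$$

Integrating with respect to $a$ gives $I(a) = \frac{\log{\left(a + 1 \right)}}{4} + C$.

At $a = 0$ the integrand is identically $0$, so $I(0) = 0$. The closed form gives $0$, hence $C = 0$.

Setting $a = \frac{5}{2}$:
$$I = - \frac{\log{\left(2 \right)}}{4} + \frac{\log{\left(7 \right)}}{4}.$$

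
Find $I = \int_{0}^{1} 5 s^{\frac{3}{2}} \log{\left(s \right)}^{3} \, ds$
$- \frac{96}{125}$

Start from the elementary integral
$$J(a) = \int_{0}^{1} 5 s^{a} \, ds = \frac{5}{a + 1}.$$

Differentiating under the integral sign brings down a factor of $\ln s$:
$$\frac{dJ}{da} = \int_{0}^{1} 5 s^{a} \log{\left(s \right)} \, ds = - \frac{5}{\left(a + 1\right)^{2}}.$$

Repeating $3$ times in total — each differentiation brings down another $\ln s$ — gives
$$\frac{d^{3}J}{da^{3}} = \int_{0}^{1} 5 s^{a} \log{\left(s \right)}^{3} \, ds = - \frac{30}{\left(a + 1\right)^{4}},$$
and the integrand here is exactly the target integrand, so $I = - \frac{30}{\left(a + 1\right)^{4}}$.

Setting $a = \frac{3}{2}$:
$$I = - \frac{96}{125}.$$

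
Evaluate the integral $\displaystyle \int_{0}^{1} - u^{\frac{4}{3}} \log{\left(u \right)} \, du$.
$\frac{9}{49}$

Start from the elementary integral
$$J(a) = \int_{0}^{1} - u^{a} \, du = - \frac{1}{a + 1}.$$

Differentiating under the integral sign brings down a factor of $\ln u$:
$$\frac{dJ}{da} = \int_{0}^{1} - u^{a} \log{\left(u \right)} \, du = \frac{1}{\left(a + 1\right)^{2}}.$$

The integral on the left is $I$, so $I = \frac{1}{\left(a + 1\right)^{2}}$.

Setting $a = \frac{4}{3}$:
$$I = \frac{9}{49}.$$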